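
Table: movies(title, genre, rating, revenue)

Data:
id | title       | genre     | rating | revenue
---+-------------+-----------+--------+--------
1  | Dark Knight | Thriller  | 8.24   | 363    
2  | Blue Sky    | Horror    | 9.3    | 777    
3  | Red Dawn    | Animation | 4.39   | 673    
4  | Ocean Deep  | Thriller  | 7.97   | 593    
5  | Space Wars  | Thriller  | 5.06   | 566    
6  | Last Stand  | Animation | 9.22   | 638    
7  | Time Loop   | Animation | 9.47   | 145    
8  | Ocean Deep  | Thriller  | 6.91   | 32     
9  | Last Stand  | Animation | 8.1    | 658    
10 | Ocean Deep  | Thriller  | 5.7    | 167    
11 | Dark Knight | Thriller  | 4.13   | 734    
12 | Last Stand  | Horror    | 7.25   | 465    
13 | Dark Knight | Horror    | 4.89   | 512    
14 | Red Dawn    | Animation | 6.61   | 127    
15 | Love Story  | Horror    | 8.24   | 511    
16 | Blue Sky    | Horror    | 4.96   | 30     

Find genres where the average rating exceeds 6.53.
SELECT genre, AVG(rating)
FROM movies
GROUP BY genre
HAVING AVG(rating) > 6.53

Result:
  Animation: avg=7.56
  Horror: avg=6.93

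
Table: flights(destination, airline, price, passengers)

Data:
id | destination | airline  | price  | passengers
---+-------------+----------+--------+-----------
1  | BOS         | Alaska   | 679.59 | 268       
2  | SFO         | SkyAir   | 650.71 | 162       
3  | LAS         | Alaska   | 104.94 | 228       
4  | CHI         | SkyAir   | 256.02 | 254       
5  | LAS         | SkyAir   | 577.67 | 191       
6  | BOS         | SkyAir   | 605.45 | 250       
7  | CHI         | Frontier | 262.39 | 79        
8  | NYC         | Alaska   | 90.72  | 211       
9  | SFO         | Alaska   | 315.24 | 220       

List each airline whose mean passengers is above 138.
SELECT airline, AVG(passengers)
FROM flights
GROUP BY airline
HAVING AVG(passengers) > 138

Result:
  Alaska: avg=231.75
  SkyAir: avg=214.25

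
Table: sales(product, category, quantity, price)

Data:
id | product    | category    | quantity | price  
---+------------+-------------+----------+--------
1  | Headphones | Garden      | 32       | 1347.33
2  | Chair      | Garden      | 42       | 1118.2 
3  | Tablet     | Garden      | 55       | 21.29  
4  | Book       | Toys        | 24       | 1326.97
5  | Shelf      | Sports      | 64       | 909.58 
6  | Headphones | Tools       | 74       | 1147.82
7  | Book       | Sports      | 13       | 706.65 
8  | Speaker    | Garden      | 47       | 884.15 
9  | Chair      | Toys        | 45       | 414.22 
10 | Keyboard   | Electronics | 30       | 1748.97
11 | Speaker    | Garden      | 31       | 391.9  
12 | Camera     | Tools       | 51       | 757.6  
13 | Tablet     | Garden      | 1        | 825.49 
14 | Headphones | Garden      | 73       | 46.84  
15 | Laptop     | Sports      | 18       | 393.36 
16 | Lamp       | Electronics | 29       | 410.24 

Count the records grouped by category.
SELECT category, COUNT(*) as count
FROM sales
GROUP BY category

Result:
  Electronics: 2
  Garden: 7
  Sports: 3
  Tools: 2
  Toys: 2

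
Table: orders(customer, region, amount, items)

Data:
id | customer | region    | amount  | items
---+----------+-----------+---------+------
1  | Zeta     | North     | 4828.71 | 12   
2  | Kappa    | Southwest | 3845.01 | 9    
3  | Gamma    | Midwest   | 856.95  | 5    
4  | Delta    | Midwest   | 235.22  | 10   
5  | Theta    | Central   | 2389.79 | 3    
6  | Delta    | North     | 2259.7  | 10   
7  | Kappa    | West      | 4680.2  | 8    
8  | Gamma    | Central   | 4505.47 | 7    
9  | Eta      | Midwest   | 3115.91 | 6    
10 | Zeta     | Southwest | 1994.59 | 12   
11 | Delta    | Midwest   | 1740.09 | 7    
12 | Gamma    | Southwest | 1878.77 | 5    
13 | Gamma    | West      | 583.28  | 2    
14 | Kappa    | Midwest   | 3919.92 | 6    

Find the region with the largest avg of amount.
SELECT region, AVG(amount) as val
FROM orders
GROUP BY region
ORDER BY val DESC
LIMIT 1

Result: North with avg(amount) = 3544.21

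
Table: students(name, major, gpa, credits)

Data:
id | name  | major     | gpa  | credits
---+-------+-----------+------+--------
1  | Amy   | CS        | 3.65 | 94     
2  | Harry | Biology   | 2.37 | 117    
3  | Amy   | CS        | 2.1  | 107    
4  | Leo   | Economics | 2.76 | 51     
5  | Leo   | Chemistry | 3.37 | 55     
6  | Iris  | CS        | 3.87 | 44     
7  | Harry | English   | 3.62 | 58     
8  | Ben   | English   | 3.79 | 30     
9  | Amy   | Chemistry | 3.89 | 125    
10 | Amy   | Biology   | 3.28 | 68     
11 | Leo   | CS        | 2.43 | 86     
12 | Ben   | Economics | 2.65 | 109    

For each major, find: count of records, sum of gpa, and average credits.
SELECT major,
       COUNT(*) as cnt,
       SUM(gpa) as total_gpa,
       AVG(credits) as avg_credits
FROM students
GROUP BY major

Result:
  Biology: 2 records, 5.65 total gpa, 92.50 avg credits
  CS: 4 records, 12.05 total gpa, 82.75 avg credits
  Chemistry: 2 records, 7.26 total gpa, 90.00 avg credits
  Economics: 2 records, 5.41 total gpa, 80.00 avg credits
  English: 2 records, 7.41 total gpa, 44.00 avg credits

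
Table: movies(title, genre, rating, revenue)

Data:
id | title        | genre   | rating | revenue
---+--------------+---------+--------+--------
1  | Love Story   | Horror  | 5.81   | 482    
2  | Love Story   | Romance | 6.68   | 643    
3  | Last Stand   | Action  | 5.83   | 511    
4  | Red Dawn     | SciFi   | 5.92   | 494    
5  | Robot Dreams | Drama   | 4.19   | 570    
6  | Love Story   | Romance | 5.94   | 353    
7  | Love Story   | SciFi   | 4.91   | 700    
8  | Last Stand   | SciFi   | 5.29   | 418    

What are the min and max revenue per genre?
SELECT genre, MIN(revenue), MAX(revenue)
FROM movies
GROUP BY genre

Result:
  Action: min=511, max=511
  Drama: min=570, max=570
  Horror: min=482, max=482
  Romance: min=353, max=643
  SciFi: min=418, max=700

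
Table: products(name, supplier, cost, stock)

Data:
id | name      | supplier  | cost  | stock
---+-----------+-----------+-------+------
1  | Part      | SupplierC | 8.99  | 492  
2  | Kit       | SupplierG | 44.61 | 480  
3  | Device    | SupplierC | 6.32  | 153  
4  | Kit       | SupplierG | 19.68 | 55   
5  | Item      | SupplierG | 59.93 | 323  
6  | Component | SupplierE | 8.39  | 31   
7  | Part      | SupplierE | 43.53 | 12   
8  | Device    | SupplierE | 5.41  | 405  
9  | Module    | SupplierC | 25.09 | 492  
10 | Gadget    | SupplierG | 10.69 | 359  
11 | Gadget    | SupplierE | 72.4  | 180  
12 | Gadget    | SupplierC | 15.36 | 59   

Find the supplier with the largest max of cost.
SELECT supplier, MAX(cost) as val
FROM products
GROUP BY supplier
ORDER BY val DESC
LIMIT 1

Result: SupplierE with max(cost) = 72.40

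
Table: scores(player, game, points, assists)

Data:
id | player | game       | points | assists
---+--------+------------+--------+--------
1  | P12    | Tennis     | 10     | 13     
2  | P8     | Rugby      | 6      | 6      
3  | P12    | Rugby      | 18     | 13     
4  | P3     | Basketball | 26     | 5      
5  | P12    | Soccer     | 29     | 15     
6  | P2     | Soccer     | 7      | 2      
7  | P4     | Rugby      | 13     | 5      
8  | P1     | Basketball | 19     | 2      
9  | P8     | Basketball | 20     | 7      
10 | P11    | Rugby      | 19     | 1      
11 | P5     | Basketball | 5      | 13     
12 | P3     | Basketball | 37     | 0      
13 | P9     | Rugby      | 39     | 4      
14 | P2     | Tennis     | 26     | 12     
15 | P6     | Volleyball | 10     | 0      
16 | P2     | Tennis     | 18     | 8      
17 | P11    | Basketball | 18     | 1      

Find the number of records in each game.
SELECT game, COUNT(*) as count
FROM scores
GROUP BY game

Result:
  Basketball: 6
  Rugby: 5
  Soccer: 2
  Tennis: 3
  Volleyball: 1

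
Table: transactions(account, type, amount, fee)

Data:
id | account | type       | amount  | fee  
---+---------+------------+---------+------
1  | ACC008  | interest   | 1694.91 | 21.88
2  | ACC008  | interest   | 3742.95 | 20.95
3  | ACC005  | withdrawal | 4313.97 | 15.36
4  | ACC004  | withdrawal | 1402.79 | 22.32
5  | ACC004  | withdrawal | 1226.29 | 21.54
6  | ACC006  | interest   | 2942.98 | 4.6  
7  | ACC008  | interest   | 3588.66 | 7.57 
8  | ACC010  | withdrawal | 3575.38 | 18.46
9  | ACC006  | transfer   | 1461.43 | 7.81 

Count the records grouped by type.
SELECT type, COUNT(*) as count
FROM transactions
GROUP BY type

Result:
  interest: 4
  transfer: 1
  withdrawal: 4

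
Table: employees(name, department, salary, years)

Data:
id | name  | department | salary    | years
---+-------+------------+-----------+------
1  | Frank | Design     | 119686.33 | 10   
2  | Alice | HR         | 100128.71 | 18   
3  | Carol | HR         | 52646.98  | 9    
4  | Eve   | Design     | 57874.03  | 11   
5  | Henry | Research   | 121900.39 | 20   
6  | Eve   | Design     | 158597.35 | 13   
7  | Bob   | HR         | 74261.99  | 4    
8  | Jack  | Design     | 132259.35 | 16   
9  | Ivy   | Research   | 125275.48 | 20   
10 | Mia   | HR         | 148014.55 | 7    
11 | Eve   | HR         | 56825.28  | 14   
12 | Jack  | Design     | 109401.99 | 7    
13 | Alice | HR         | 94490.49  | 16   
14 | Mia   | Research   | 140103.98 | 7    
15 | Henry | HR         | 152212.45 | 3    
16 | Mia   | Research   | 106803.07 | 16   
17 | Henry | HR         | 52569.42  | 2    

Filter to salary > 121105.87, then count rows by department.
SELECT department, COUNT(*)
FROM employees
WHERE salary > 121105.87
GROUP BY department

Note: WHERE filters rows before grouping.

Result:
  Design: 2
  HR: 2
  Research: 3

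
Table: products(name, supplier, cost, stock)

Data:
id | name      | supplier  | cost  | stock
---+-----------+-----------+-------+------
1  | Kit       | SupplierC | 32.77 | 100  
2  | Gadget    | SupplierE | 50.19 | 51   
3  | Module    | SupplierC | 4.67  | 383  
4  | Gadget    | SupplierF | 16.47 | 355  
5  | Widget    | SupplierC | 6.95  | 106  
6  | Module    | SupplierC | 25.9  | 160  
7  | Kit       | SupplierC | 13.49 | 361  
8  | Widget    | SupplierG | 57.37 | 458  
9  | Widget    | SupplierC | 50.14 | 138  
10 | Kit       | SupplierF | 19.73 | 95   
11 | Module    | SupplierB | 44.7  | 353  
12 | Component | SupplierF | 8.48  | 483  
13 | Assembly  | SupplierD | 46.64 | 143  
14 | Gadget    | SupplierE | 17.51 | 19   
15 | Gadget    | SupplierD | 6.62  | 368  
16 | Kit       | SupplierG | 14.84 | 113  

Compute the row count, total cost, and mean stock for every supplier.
SELECT supplier,
       COUNT(*) as cnt,
       SUM(cost) as total_cost,
       AVG(stock) as avg_stock
FROM products
GROUP BY supplier

Result:
  SupplierB: 1 records, 44.70 total cost, 353.00 avg stock
  SupplierC: 6 records, 133.92 total cost, 208.00 avg stock
  SupplierD: 2 records, 53.26 total cost, 255.50 avg stock
  SupplierE: 2 records, 67.70 total cost, 35.00 avg stock
  SupplierF: 3 records, 44.68 total cost, 311.00 avg stock
  SupplierG: 2 records, 72.21 total cost, 285.50 avg stock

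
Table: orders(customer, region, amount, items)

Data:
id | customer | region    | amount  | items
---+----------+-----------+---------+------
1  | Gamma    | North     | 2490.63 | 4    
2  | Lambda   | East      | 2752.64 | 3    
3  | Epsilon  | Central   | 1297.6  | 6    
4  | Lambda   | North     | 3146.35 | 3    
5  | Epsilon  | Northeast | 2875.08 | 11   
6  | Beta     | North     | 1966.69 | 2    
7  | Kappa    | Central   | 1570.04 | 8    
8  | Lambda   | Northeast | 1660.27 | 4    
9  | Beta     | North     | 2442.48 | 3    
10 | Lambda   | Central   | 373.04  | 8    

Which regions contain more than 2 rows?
SELECT region, COUNT(*) as cnt
FROM orders
GROUP BY region
HAVING COUNT(*) > 2

Result:
  Central: 3
  North: 4

Note: HAVING filters groups after aggregation, WHERE filters rows before.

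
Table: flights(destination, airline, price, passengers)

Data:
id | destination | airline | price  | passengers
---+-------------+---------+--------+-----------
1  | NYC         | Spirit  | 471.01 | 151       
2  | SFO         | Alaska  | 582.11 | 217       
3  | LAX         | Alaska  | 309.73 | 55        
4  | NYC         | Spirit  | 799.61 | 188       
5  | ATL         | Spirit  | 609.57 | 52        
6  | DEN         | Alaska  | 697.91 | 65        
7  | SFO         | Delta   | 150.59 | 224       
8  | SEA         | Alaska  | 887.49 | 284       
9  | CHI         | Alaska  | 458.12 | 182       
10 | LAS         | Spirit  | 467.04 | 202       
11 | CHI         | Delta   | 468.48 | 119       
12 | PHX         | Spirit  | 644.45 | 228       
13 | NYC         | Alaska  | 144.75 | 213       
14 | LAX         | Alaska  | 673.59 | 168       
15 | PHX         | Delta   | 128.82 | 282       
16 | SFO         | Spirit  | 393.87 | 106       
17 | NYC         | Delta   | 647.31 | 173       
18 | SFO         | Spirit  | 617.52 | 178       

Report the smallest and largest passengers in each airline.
SELECT airline, MIN(passengers), MAX(passengers)
FROM flights
GROUP BY airline

Result:
  Alaska: min=55, max=284
  Delta: min=119, max=282
  Spirit: min=52, max=228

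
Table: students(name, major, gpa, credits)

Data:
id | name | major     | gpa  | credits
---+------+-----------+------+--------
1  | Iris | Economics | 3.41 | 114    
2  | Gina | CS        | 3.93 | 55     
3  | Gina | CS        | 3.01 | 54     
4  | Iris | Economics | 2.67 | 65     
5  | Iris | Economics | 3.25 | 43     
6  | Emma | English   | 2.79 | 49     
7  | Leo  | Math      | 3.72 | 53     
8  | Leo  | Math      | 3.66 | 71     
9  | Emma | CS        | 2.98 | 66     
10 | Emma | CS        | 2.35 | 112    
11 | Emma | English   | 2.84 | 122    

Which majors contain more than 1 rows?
SELECT major, COUNT(*) as cnt
FROM students
GROUP BY major
HAVING COUNT(*) > 1

Result:
  CS: 4
  Economics: 3
  English: 2
  Math: 2

Note: HAVING filters groups after aggregation, WHERE filters rows before.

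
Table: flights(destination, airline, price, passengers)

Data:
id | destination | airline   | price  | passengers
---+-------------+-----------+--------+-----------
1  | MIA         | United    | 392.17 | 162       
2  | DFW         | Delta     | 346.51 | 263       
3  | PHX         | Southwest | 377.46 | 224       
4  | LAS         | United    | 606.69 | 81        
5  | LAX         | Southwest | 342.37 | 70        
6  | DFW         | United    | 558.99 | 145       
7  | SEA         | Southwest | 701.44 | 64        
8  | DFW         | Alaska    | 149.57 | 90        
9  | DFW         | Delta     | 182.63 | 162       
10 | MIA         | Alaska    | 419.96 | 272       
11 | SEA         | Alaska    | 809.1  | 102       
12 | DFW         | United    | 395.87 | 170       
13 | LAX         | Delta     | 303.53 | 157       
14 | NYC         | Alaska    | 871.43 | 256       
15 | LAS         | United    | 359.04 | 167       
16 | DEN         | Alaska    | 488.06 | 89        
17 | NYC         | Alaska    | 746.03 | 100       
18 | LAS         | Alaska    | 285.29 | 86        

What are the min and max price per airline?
SELECT airline, MIN(price), MAX(price)
FROM flights
GROUP BY airline

Result:
  Alaska: min=149.57, max=871.43
  Delta: min=182.63, max=346.51
  Southwest: min=342.37, max=701.44
  United: min=359.04, max=606.69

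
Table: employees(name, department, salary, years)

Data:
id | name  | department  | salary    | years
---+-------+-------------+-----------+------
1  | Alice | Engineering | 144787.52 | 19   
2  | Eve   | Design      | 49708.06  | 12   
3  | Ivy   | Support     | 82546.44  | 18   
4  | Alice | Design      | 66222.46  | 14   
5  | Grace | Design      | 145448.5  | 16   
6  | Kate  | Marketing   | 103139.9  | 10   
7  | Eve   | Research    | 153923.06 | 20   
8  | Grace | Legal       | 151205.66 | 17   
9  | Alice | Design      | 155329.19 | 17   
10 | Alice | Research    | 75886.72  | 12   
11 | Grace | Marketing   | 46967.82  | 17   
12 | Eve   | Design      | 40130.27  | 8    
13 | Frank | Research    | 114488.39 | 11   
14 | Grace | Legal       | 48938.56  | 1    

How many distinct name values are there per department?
SELECT department, COUNT(DISTINCT name)
FROM employees
GROUP BY department

Result:
  Design: 3 distinct
  Engineering: 1 distinct
  Legal: 1 distinct
  Marketing: 2 distinct
  Research: 3 distinct
  Support: 1 distinct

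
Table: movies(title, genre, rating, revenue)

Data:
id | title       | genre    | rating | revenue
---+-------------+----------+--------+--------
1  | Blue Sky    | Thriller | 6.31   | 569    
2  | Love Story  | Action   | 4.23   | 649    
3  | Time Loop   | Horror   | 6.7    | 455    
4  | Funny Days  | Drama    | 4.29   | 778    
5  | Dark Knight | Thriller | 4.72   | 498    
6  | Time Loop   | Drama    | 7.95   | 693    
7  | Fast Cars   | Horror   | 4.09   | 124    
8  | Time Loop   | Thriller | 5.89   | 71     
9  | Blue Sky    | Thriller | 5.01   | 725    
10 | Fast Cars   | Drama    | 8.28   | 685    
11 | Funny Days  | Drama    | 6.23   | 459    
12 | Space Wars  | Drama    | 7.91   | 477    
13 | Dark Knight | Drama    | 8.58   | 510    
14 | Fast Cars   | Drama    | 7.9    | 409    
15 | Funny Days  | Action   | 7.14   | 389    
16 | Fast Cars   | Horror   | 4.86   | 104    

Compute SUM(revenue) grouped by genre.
SELECT genre, SUM(revenue) as result
FROM movies
GROUP BY genre

Result:
  Action: 1038
  Drama: 4011
  Horror: 683
  Thriller: 1863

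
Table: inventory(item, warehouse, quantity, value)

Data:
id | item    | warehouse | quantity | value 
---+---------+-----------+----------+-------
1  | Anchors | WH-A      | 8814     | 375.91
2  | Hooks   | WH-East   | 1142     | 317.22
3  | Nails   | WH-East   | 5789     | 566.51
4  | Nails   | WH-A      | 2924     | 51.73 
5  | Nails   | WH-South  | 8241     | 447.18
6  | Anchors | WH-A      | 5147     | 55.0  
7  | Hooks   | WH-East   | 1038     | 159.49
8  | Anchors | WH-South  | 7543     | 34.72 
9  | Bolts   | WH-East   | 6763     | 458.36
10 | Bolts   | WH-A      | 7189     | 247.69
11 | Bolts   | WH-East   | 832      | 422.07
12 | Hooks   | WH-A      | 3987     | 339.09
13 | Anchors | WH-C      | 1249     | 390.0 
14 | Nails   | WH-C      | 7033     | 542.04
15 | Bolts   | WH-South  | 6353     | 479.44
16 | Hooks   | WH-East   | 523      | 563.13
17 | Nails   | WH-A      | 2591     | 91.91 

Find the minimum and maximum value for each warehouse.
SELECT warehouse, MIN(value), MAX(value)
FROM inventory
GROUP BY warehouse

Result:
  WH-A: min=51.73, max=375.91
  WH-C: min=390.00, max=542.04
  WH-East: min=159.49, max=566.51
  WH-South: min=34.72, max=479.44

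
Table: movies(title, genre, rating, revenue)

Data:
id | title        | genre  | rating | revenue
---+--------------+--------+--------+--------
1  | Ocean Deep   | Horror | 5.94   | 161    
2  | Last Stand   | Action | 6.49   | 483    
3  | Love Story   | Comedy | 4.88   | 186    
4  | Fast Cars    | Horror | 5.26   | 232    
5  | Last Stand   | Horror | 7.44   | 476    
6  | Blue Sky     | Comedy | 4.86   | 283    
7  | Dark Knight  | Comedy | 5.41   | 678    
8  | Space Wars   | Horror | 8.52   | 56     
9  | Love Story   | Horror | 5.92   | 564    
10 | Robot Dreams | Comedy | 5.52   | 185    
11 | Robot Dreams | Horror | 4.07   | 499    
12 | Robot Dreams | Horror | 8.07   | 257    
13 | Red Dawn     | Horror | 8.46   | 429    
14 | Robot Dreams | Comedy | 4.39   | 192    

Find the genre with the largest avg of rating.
SELECT genre, AVG(rating) as val
FROM movies
GROUP BY genre
ORDER BY val DESC
LIMIT 1

Result: Horror with avg(rating) = 6.71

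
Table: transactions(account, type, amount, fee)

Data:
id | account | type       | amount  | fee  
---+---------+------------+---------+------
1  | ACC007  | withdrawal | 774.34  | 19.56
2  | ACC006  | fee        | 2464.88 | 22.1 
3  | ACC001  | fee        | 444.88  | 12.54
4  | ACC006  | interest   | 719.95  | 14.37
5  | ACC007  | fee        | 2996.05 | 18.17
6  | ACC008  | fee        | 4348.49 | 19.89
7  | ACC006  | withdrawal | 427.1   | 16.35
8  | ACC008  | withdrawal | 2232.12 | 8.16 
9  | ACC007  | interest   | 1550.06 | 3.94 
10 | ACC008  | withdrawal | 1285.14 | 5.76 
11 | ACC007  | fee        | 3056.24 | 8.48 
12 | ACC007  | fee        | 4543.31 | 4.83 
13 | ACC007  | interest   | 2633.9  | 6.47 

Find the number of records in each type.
SELECT type, COUNT(*) as count
FROM transactions
GROUP BY type

Result:
  fee: 6
  interest: 3
  withdrawal: 4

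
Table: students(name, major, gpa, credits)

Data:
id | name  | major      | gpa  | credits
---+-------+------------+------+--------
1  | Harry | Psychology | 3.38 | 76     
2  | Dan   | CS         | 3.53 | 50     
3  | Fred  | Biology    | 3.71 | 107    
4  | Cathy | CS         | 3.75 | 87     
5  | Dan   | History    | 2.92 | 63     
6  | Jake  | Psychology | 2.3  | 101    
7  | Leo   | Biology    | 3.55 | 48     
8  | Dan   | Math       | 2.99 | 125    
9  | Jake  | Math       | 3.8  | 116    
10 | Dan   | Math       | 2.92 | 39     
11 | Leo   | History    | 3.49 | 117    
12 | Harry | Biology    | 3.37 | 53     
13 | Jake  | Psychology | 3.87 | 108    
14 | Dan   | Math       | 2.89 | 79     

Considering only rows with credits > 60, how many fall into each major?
SELECT major, COUNT(*)
FROM students
WHERE credits > 60
GROUP BY major

Note: WHERE filters rows before grouping.

Result:
  Biology: 1
  CS: 1
  History: 2
  Math: 3
  Psychology: 3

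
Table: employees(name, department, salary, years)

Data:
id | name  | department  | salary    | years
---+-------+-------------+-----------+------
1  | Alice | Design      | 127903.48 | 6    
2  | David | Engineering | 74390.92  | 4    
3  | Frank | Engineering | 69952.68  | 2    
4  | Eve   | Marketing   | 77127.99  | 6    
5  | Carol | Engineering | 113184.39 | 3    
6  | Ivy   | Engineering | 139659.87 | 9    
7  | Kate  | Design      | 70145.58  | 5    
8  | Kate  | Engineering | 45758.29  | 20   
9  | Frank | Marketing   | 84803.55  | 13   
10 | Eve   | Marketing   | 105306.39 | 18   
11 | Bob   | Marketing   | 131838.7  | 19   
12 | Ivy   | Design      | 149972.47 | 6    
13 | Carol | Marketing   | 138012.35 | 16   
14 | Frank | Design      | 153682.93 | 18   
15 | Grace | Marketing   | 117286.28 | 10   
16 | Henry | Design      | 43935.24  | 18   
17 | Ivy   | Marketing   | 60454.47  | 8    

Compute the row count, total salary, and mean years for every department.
SELECT department,
       COUNT(*) as cnt,
       SUM(salary) as total_salary,
       AVG(years) as avg_years
FROM employees
GROUP BY department

Result:
  Design: 5 records, 545639.70 total salary, 10.60 avg years
  Engineering: 5 records, 442946.15 total salary, 7.60 avg years
  Marketing: 7 records, 714829.73 total salary, 12.86 avg years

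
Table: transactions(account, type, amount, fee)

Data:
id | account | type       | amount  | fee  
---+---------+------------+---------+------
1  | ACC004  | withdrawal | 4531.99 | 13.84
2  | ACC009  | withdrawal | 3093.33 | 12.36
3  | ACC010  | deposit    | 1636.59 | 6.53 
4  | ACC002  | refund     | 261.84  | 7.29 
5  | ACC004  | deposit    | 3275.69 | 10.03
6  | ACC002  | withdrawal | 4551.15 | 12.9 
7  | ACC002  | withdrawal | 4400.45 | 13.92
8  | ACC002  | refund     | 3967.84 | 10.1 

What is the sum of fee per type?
SELECT type, SUM(fee) as result
FROM transactions
GROUP BY type

Result:
  deposit: 16.56
  refund: 17.39
  withdrawal: 53.02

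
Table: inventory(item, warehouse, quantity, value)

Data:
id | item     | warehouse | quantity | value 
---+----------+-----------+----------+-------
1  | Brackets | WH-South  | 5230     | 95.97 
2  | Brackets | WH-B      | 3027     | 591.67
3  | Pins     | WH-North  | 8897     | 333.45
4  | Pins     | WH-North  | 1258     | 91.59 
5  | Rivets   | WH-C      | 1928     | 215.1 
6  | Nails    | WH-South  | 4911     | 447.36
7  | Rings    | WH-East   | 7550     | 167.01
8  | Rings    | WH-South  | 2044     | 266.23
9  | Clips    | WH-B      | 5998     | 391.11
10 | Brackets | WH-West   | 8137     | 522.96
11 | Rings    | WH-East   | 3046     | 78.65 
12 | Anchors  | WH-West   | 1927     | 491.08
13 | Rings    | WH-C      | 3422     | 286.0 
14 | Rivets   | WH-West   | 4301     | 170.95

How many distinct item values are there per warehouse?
SELECT warehouse, COUNT(DISTINCT item)
FROM inventory
GROUP BY warehouse

Result:
  WH-B: 2 distinct
  WH-C: 2 distinct
  WH-East: 1 distinct
  WH-North: 1 distinct
  WH-South: 3 distinct
  WH-West: 3 distinct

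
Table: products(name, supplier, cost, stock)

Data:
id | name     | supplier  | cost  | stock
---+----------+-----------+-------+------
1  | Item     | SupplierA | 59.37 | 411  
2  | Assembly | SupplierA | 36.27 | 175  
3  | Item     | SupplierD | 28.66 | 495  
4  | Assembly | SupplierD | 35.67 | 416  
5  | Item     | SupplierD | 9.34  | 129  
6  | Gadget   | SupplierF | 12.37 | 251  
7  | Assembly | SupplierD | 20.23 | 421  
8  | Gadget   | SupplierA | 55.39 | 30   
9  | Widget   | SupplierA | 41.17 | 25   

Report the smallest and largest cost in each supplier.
SELECT supplier, MIN(cost), MAX(cost)
FROM products
GROUP BY supplier

Result:
  SupplierA: min=36.27, max=59.37
  SupplierD: min=9.34, max=35.67
  SupplierF: min=12.37, max=12.37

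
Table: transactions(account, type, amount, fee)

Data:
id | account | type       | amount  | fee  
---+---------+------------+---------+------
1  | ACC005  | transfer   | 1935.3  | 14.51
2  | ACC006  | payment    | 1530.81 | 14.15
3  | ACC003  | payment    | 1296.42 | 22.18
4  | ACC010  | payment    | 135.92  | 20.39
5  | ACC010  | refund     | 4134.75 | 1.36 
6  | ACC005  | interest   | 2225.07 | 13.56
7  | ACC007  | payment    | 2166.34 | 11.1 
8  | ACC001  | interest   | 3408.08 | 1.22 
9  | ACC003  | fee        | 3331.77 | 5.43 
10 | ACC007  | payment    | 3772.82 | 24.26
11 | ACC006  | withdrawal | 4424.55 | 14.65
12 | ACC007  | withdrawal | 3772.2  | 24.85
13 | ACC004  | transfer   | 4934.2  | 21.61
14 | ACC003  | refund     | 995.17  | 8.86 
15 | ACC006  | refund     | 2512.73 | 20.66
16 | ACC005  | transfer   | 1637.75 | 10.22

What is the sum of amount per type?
SELECT type, SUM(amount) as result
FROM transactions
GROUP BY type

Result:
  fee: 3331.77
  interest: 5633.15
  payment: 8902.31
  refund: 7642.65
  transfer: 8507.25
  withdrawal: 8196.75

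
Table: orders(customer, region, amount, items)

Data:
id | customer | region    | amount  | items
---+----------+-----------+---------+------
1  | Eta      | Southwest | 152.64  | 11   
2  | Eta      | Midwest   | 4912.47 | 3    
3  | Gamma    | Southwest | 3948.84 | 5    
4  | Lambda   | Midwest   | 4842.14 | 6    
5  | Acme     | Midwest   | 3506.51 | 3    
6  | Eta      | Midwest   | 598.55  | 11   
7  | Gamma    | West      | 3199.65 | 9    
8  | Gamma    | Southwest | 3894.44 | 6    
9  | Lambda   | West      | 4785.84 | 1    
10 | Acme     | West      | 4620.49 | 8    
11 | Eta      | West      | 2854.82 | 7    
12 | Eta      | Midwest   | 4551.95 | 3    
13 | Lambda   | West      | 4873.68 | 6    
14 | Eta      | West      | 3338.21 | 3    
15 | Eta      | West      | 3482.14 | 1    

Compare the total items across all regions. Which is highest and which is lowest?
SELECT region, SUM(items)
FROM orders
GROUP BY region
ORDER BY SUM(items)

All groups:
  Southwest: 22
  Midwest: 26
  West: 35

Highest: West (35)
Lowest: Southwest (22)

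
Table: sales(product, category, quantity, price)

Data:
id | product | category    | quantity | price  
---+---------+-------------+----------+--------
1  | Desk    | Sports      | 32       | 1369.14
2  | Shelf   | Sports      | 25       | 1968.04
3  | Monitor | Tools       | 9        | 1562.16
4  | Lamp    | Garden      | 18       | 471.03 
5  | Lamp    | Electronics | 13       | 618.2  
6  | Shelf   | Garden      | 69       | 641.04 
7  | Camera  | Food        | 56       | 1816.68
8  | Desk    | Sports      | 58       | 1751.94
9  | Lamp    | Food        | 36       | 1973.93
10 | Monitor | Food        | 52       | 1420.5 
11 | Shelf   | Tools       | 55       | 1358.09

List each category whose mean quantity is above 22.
SELECT category, AVG(quantity)
FROM sales
GROUP BY category
HAVING AVG(quantity) > 22

Result:
  Food: avg=48.00
  Garden: avg=43.50
  Sports: avg=38.33
  Tools: avg=32.00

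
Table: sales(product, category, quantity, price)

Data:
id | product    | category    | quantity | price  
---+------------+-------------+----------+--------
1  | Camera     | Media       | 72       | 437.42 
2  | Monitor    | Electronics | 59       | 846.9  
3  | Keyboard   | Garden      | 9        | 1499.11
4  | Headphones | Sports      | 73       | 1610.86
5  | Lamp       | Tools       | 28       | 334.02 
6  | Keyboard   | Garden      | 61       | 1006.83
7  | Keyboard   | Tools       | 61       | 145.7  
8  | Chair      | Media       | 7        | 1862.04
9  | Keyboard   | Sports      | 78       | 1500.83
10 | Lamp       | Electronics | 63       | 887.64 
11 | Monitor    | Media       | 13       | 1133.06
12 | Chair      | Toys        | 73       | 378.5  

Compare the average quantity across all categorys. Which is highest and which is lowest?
SELECT category, AVG(quantity)
FROM sales
GROUP BY category
ORDER BY AVG(quantity)

All groups:
  Media: 30.67
  Garden: 35.00
  Tools: 44.50
  Electronics: 61.00
  Toys: 73.00
  Sports: 75.50

Highest: Sports (75.50)
Lowest: Media (30.67)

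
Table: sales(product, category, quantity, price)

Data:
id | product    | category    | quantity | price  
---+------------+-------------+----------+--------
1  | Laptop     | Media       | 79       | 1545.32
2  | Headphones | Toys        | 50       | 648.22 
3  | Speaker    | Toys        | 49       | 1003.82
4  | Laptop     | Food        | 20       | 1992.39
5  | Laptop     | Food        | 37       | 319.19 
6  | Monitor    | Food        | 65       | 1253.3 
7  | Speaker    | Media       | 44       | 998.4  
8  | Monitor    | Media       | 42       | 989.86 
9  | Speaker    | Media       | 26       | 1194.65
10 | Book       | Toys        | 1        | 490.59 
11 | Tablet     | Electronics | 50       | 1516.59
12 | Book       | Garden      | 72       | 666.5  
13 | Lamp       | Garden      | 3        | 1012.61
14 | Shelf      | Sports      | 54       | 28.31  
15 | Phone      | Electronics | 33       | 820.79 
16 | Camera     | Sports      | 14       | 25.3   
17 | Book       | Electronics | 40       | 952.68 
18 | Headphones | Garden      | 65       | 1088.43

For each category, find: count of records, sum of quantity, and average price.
SELECT category,
       COUNT(*) as cnt,
       SUM(quantity) as total_quantity,
       AVG(price) as avg_price
FROM sales
GROUP BY category

Result:
  Electronics: 3 records, 123 total quantity, 1096.69 avg price
  Food: 3 records, 122 total quantity, 1188.29 avg price
  Garden: 3 records, 140 total quantity, 922.51 avg price
  Media: 4 records, 191 total quantity, 1182.06 avg price
  Sports: 2 records, 68 total quantity, 26.81 avg price
  Toys: 3 records, 100 total quantity, 714.21 avg price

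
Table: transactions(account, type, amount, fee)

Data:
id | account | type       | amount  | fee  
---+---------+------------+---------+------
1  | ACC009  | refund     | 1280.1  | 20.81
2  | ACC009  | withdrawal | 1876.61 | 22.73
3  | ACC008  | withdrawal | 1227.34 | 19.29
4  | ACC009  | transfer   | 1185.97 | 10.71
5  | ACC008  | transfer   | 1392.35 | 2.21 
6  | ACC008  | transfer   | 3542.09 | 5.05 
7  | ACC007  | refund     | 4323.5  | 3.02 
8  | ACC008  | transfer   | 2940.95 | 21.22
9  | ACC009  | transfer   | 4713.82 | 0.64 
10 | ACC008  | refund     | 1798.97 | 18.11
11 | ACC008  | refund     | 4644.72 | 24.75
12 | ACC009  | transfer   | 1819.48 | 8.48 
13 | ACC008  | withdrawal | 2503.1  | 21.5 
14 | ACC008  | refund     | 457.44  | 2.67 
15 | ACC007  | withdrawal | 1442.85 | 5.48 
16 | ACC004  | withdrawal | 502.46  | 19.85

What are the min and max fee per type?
SELECT type, MIN(fee), MAX(fee)
FROM transactions
GROUP BY type

Result:
  refund: min=2.67, max=24.75
  transfer: min=0.64, max=21.22
  withdrawal: min=5.48, max=22.73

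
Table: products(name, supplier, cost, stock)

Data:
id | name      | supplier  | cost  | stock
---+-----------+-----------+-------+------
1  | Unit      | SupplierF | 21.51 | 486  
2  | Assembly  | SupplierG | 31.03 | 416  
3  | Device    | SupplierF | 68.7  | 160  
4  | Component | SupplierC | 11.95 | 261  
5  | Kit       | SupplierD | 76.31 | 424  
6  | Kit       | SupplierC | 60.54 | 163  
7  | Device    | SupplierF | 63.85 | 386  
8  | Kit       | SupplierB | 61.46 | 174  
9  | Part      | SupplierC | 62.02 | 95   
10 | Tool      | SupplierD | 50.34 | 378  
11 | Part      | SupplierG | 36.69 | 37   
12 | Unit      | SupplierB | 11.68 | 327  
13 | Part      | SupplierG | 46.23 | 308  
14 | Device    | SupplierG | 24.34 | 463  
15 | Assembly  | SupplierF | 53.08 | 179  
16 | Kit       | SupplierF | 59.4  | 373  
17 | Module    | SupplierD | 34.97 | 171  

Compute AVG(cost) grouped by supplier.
SELECT supplier, AVG(cost) as result
FROM products
GROUP BY supplier

Result:
  SupplierB: 36.57
  SupplierC: 44.84
  SupplierD: 53.87
  SupplierF: 53.31
  SupplierG: 34.57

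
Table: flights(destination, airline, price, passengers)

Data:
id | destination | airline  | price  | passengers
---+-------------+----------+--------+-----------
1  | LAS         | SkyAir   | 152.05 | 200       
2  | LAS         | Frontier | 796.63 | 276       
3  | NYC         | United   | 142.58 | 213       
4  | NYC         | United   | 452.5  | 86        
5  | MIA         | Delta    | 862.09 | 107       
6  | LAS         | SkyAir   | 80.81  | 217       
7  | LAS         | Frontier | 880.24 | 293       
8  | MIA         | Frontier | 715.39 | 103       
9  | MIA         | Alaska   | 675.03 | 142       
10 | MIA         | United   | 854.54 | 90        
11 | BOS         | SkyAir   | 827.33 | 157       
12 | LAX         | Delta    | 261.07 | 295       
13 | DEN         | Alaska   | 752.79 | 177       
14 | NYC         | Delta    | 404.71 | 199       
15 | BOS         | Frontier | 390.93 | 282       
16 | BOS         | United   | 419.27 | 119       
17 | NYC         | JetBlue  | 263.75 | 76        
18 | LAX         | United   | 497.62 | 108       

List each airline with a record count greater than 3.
SELECT airline, COUNT(*) as cnt
FROM flights
GROUP BY airline
HAVING COUNT(*) > 3

Result:
  Frontier: 4
  United: 5

Note: HAVING filters groups after aggregation, WHERE filters rows before.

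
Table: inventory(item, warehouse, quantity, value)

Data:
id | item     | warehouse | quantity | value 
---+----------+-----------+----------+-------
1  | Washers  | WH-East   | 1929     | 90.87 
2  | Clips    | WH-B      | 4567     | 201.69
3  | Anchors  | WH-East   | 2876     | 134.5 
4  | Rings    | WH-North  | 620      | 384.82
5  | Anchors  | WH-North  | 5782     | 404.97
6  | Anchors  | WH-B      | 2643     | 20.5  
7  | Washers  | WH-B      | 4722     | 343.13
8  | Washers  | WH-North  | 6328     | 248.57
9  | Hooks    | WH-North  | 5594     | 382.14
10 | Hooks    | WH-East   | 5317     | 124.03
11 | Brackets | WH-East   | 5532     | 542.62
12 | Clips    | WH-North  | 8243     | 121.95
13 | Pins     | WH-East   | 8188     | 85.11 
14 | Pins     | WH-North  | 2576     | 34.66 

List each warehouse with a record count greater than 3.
SELECT warehouse, COUNT(*) as cnt
FROM inventory
GROUP BY warehouse
HAVING COUNT(*) > 3

Result:
  WH-East: 5
  WH-North: 6

Note: HAVING filters groups after aggregation, WHERE filters rows before.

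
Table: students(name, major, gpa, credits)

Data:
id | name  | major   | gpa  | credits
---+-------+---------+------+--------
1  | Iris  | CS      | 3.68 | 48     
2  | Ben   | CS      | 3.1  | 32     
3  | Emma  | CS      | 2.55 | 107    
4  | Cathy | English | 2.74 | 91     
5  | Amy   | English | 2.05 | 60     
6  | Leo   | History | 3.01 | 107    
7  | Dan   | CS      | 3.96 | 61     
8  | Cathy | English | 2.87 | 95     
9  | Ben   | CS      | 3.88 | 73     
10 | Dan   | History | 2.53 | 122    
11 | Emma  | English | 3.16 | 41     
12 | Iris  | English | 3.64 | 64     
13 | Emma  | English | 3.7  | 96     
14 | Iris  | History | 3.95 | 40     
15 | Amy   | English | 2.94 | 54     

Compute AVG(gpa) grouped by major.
SELECT major, AVG(gpa) as result
FROM students
GROUP BY major

Result:
  CS: 3.43
  English: 3.01
  History: 3.16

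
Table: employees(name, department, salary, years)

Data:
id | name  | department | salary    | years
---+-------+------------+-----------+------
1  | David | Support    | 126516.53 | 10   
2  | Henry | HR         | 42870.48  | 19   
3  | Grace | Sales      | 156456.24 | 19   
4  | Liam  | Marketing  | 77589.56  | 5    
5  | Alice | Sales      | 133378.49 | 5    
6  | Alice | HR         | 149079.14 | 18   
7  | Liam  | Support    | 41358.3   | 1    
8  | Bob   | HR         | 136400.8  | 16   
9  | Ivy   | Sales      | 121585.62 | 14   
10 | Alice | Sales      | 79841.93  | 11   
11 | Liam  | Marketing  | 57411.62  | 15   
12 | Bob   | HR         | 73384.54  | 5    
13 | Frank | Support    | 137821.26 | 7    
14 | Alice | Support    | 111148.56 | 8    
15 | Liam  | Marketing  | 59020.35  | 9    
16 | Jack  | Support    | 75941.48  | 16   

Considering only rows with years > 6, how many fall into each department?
SELECT department, COUNT(*)
FROM employees
WHERE years > 6
GROUP BY department

Note: WHERE filters rows before grouping.

Result:
  HR: 3
  Marketing: 2
  Sales: 3
  Support: 4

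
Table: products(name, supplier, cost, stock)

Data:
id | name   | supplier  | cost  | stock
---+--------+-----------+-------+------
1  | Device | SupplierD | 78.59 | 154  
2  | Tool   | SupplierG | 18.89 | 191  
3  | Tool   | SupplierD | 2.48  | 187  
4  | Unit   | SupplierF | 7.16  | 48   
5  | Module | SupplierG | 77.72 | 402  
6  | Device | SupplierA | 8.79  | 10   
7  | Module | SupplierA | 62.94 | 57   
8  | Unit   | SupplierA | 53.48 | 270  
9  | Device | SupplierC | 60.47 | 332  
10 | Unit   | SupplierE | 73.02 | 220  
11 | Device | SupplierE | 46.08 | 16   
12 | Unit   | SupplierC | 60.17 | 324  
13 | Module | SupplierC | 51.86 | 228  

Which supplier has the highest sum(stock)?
SELECT supplier, SUM(stock) as val
FROM products
GROUP BY supplier
ORDER BY val DESC
LIMIT 1

Result: SupplierC with sum(stock) = 884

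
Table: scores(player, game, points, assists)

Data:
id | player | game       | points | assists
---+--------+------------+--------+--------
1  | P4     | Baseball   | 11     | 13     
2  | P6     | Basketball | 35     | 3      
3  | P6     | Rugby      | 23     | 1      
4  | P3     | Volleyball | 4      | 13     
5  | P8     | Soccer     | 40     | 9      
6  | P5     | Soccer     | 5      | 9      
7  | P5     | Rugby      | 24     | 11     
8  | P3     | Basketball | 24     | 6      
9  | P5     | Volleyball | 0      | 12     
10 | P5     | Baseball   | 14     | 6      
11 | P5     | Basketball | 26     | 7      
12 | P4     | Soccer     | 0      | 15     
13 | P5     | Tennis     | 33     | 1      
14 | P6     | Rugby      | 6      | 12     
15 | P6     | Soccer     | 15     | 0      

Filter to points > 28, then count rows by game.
SELECT game, COUNT(*)
FROM scores
WHERE points > 28
GROUP BY game

Note: WHERE filters rows before grouping.

Result:
  Basketball: 1
  Soccer: 1
  Tennis: 1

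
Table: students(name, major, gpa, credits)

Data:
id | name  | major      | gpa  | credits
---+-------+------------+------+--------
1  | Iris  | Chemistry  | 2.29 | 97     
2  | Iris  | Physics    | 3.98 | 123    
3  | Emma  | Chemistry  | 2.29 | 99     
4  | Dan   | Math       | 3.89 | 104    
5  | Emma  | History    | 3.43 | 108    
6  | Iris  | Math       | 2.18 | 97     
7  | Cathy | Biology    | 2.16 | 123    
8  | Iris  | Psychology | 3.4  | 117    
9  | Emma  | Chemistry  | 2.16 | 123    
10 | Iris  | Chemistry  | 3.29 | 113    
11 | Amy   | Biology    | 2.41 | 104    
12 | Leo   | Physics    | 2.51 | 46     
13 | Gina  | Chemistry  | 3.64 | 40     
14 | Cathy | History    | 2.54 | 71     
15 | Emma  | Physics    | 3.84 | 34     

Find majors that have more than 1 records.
SELECT major, COUNT(*) as cnt
FROM students
GROUP BY major
HAVING COUNT(*) > 1

Result:
  Biology: 2
  Chemistry: 5
  History: 2
  Math: 2
  Physics: 3

Note: HAVING filters groups after aggregation, WHERE filters rows before.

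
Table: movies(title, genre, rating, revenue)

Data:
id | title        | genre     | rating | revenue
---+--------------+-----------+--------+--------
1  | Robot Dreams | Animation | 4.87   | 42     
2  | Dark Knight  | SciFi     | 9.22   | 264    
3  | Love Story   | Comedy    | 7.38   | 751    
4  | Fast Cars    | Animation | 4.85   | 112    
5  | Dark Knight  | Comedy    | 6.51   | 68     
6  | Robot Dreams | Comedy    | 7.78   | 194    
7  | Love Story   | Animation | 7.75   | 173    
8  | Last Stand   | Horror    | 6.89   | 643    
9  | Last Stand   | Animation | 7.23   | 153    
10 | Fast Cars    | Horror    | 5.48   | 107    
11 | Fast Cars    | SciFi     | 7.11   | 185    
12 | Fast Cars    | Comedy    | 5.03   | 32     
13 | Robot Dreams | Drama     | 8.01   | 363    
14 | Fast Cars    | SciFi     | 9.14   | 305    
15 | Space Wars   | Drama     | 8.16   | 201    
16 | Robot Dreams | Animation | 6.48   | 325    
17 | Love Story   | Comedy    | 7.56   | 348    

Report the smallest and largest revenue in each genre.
SELECT genre, MIN(revenue), MAX(revenue)
FROM movies
GROUP BY genre

Result:
  Animation: min=42, max=325
  Comedy: min=32, max=751
  Drama: min=201, max=363
  Horror: min=107, max=643
  SciFi: min=185, max=305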